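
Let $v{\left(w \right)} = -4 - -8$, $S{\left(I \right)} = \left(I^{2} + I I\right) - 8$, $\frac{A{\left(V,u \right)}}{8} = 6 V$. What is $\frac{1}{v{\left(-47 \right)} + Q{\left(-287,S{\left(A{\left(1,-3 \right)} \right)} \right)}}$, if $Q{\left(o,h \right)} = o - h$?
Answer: $- \frac{1}{4883} \approx -0.00020479$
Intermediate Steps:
$A{\left(V,u \right)} = 48 V$ ($A{\left(V,u \right)} = 8 \cdot 6 V = 48 V$)
$S{\left(I \right)} = -8 + 2 I^{2}$ ($S{\left(I \right)} = \left(I^{2} + I^{2}\right) - 8 = 2 I^{2} - 8 = -8 + 2 I^{2}$)
$v{\left(w \right)} = 4$ ($v{\left(w \right)} = -4 + 8 = 4$)
$\frac{1}{v{\left(-47 \right)} + Q{\left(-287,S{\left(A{\left(1,-3 \right)} \right)} \right)}} = \frac{1}{4 - \left(279 + 4608\right)} = \frac{1}{4 - 4887} = \frac{1}{-4883} = - \frac{1}{4883}$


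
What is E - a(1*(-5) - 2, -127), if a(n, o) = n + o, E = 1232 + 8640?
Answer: 10006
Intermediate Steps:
E = 9872
E - a(1*(-5) - 2, -127) = 9872 - ((1*(-5) - 2) - 127) = 9872 - ((-5 - 2) - 127) = 9872 - (-7 - 127) = 9872 - 1*(-134) = 9872 + 134 = 10006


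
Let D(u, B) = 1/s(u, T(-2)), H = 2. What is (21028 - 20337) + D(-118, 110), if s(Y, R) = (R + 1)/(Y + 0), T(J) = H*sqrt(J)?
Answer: (-573*I + 1382*sqrt(2))/(-I + 2*sqrt(2)) ≈ 677.89 + 37.084*I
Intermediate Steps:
T(J) = 2*sqrt(J)
s(Y, R) = (1 + R)/Y
D(u, B) = u/(1 + 2*I*sqrt(2)) (D(u, B) = 1/((1 + 2*sqrt(-2))/u) = 1/((1 + 2*(I*sqrt(2)))/u) = 1/((1 + 2*I*sqrt(2))/u) = u/(1 + 2*I*sqrt(2)))
(21028 - 20337) + D(-118, 110) = (21028 - 20337) + ((1/9)*(-118) - 2/9*I*(-118)*sqrt(2)) = 691 + (-118/9 + 236*I*sqrt(2)/9) = 6101/9 + 236*I*sqrt(2)/9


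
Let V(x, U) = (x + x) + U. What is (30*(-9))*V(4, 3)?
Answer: -2970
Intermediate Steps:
V(x, U) = U + 2*x (V(x, U) = 2*x + U = U + 2*x)
(30*(-9))*V(4, 3) = (30*(-9))*(3 + 2*4) = -270*(3 + 8) = -270*11 = -2970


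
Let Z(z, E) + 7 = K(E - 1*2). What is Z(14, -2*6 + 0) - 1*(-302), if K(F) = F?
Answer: 281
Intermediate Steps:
Z(z, E) = -9 + E (Z(z, E) = -7 + (E - 1*2) = -7 + (E - 2) = -7 + (-2 + E) = -9 + E)
Z(14, -2*6 + 0) - 1*(-302) = (-9 + (-2*6 + 0)) - 1*(-302) = (-9 + (-12 + 0)) + 302 = (-9 - 12) + 302 = -21 + 302 = 281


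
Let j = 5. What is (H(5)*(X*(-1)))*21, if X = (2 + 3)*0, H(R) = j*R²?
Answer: 0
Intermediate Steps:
H(R) = 5*R²
X = 0 (X = 5*0 = 0)
(H(5)*(X*(-1)))*21 = ((5*5²)*(0*(-1)))*21 = ((5*25)*0)*21 = (125*0)*21 = 0*21 = 0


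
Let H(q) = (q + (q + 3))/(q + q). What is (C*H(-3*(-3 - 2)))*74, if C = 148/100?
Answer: 15059/125 ≈ 120.47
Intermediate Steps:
C = 37/25 (C = 148*(1/100) = 37/25 ≈ 1.4800)
H(q) = (3 + 2*q)/(2*q) (H(q) = (q + (3 + q))/((2*q)) = (3 + 2*q)*(1/(2*q)) = (3 + 2*q)/(2*q))
(C*H(-3*(-3 - 2)))*74 = (37*((3/2 - 3*(-3 - 2))/((-3*(-3 - 2))))/25)*74 = (37*((3/2 - 3*(-5))/((-3*(-5))))/25)*74 = (37*((3/2 + 15)/15)/25)*74 = (37*((1/15)*(33/2))/25)*74 = ((37/25)*(11/10))*74 = (407/250)*74 = 15059/125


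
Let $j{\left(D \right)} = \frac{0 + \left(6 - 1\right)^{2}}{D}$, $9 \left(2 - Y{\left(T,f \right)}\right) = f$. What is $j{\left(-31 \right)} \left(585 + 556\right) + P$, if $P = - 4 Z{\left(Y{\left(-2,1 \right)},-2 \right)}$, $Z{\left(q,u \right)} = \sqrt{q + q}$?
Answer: $- \frac{28525}{31} - \frac{4 \sqrt{34}}{3} \approx -927.94$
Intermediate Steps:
$Y{\left(T,f \right)} = 2 - \frac{f}{9}$
$Z{\left(q,u \right)} = \sqrt{2} \sqrt{q}$ ($Z{\left(q,u \right)} = \sqrt{2 q} = \sqrt{2} \sqrt{q}$)
$P = - \frac{4 \sqrt{34}}{3}$ ($P = - 4 \sqrt{2} \sqrt{2 - \frac{1}{9}} = - 4 \sqrt{2} \sqrt{\frac{17}{9}} = - 4 \sqrt{2} \frac{\sqrt{17}}{3} = - 4 \frac{\sqrt{34}}{3} = - \frac{4 \sqrt{34}}{3} \approx -7.7746$)
$j{\left(D \right)} = \frac{25}{D}$ ($j{\left(D \right)} = \frac{0 + 5^{2}}{D} = \frac{0 + 25}{D} = \frac{25}{D}$)
$j{\left(-31 \right)} \left(585 + 556\right) + P = \frac{25}{-31} \left(585 + 556\right) - \frac{4 \sqrt{34}}{3} = 25 \left(- \frac{1}{31}\right) 1141 - \frac{4 \sqrt{34}}{3} = \left(- \frac{25}{31}\right) 1141 - \frac{4 \sqrt{34}}{3} = - \frac{28525}{31} - \frac{4 \sqrt{34}}{3}$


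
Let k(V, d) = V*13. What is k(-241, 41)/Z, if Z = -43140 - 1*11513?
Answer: 3133/54653 ≈ 0.057325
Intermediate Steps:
k(V, d) = 13*V
Z = -54653 (Z = -43140 - 11513 = -54653)
k(-241, 41)/Z = (13*(-241))/(-54653) = -3133*(-1/54653) = 3133/54653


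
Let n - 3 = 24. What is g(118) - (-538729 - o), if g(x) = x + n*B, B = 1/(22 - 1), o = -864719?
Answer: -2281095/7 ≈ -3.2587e+5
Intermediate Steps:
n = 27 (n = 3 + 24 = 27)
B = 1/21 ≈ 0.047619
g(x) = 9/7 + x (g(x) = x + 27*(1/21) = x + 9/7 = 9/7 + x)
g(118) - (-538729 - o) = (9/7 + 118) - (-538729 - 1*(-864719)) = 835/7 - (-538729 + 864719) = 835/7 - 1*325990 = 835/7 - 325990 = -2281095/7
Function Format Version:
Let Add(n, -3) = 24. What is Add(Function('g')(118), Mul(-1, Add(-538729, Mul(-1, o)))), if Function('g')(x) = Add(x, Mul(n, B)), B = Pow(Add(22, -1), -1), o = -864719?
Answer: Rational(-2281095, 7) ≈ -3.2587e+5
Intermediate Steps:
n = 27 (n = Add(3, 24) = 27)
B = Rational(1, 21) (B = Pow(21, -1) = Rational(1, 21) ≈ 0.047619)
Function('g')(x) = Add(Rational(9, 7), x) (Function('g')(x) = Add(x, Mul(27, Rational(1, 21))) = Add(x, Rational(9, 7)) = Add(Rational(9, 7), x))
Add(Function('g')(118), Mul(-1, Add(-538729, Mul(-1, o)))) = Add(Add(Rational(9, 7), 118), Mul(-1, Add(-538729, Mul(-1, -864719)))) = Add(Rational(835, 7), Mul(-1, Add(-538729, 864719))) = Add(Rational(835, 7), Mul(-1, 325990)) = Add(Rational(835, 7), -325990) = Rational(-2281095, 7)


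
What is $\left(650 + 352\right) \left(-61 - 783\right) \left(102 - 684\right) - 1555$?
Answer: $492188861$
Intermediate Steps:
$\left(650 + 352\right) \left(-61 - 783\right) \left(102 - 684\right) - 1555 = 1002 \left(\left(-844\right) \left(-582\right)\right) - 1555 = 1002 \cdot 491208 - 1555 = 492190416 - 1555 = 492188861$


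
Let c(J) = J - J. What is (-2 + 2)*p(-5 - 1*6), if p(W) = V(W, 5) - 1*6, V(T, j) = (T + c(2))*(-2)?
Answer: 0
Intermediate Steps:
c(J) = 0
V(T, j) = -2*T (V(T, j) = (T + 0)*(-2) = T*(-2) = -2*T)
p(W) = -6 - 2*W (p(W) = -2*W - 1*6 = -2*W - 6 = -6 - 2*W)
(-2 + 2)*p(-5 - 1*6) = (-2 + 2)*(-6 - 2*(-5 - 1*6)) = 0*(-6 - 2*(-5 - 6)) = 0*(-6 - 2*(-11)) = 0*(-6 + 22) = 0*16 = 0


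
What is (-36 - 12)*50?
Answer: -2400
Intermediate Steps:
(-36 - 12)*50 = -48*50 = -2400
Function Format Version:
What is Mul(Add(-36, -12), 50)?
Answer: -2400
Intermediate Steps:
Mul(Add(-36, -12), 50) = Mul(-48, 50) = -2400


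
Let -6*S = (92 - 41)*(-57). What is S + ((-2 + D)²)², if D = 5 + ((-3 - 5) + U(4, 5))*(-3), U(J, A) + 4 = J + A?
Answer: 42441/2 ≈ 21221.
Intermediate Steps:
U(J, A) = -4 + A + J (U(J, A) = -4 + (J + A) = -4 + (A + J) = -4 + A + J)
D = 14 (D = 5 + ((-3 - 5) + (-4 + 5 + 4))*(-3) = 5 + (-8 + 5)*(-3) = 5 - 3*(-3) = 5 + 9 = 14)
S = 969/2 (S = -(92 - 41)*(-57)/6 = -17*(-57)/2 = -⅙*(-2907) = 969/2 ≈ 484.50)
S + ((-2 + D)²)² = 969/2 + ((-2 + 14)²)² = 969/2 + (12²)² = 969/2 + 144² = 969/2 + 20736 = 42441/2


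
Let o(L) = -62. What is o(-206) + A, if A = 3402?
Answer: 3340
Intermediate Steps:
o(-206) + A = -62 + 3402 = 3340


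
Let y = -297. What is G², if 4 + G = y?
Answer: 90601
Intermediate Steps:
G = -301 (G = -4 - 297 = -301)
G² = (-301)² = 90601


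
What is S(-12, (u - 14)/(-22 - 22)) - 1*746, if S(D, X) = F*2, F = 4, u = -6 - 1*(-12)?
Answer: -738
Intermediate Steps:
u = 6 (u = -6 + 12 = 6)
S(D, X) = 8 (S(D, X) = 4*2 = 8)
S(-12, (u - 14)/(-22 - 22)) - 1*746 = 8 - 1*746 = 8 - 746 = -738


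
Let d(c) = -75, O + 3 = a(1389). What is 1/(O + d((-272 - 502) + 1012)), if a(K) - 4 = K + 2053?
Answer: 1/3368 ≈ 0.00029691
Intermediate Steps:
a(K) = 2057 + K (a(K) = 4 + (K + 2053) = 4 + (2053 + K) = 2057 + K)
O = 3443 (O = -3 + (2057 + 1389) = -3 + 3446 = 3443)
1/(O + d((-272 - 502) + 1012)) = 1/(3443 - 75) = 1/3368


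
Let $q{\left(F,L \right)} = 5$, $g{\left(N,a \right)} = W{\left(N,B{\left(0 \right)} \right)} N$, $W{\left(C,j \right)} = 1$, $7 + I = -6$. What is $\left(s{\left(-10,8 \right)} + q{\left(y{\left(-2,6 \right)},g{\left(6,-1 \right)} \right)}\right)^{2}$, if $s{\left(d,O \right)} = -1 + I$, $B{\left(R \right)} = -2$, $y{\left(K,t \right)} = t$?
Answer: $81$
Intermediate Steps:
$I = -13$ ($I = -7 - 6 = -13$)
$g{\left(N,a \right)} = N$ ($g{\left(N,a \right)} = 1 N = N$)
$s{\left(d,O \right)} = -14$ ($s{\left(d,O \right)} = -1 - 13 = -14$)
$\left(s{\left(-10,8 \right)} + q{\left(y{\left(-2,6 \right)},g{\left(6,-1 \right)} \right)}\right)^{2} = \left(-14 + 5\right)^{2} = \left(-9\right)^{2} = 81$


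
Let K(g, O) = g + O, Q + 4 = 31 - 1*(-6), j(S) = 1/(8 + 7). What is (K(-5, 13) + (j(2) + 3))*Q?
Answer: 1826/5 ≈ 365.20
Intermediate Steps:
j(S) = 1/15
Q = 33 (Q = -4 + (31 - 1*(-6)) = -4 + (31 + 6) = -4 + 37 = 33)
K(g, O) = O + g
(K(-5, 13) + (j(2) + 3))*Q = ((13 - 5) + (1/15 + 3))*33 = (8 + 46/15)*33 = (166/15)*33 = 1826/5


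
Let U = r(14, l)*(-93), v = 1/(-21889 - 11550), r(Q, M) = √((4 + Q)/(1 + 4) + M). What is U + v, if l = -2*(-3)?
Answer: -1/33439 - 372*√15/5 ≈ -288.15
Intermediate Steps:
l = 6
r(Q, M) = √(⅘ + M + Q/5) (r(Q, M) = √((4 + Q)/5 + M) = √((4 + Q)*(⅕) + M) = √((⅘ + Q/5) + M) = √(⅘ + M + Q/5))
v = -1/33439 (v = 1/(-33439) = -1/33439 ≈ -2.9905e-5)
U = -372*√15/5 (U = (√(20 + 5*14 + 25*6)/5)*(-93) = (√(20 + 70 + 150)/5)*(-93) = (√240/5)*(-93) = ((4*√15)/5)*(-93) = (4*√15/5)*(-93) = -372*√15/5 ≈ -288.15)
U + v = -372*√15/5 - 1/33439 = -1/33439 - 372*√15/5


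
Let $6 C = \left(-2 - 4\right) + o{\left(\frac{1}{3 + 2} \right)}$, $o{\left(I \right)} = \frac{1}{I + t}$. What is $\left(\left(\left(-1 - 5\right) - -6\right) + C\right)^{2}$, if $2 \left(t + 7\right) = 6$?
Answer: $\frac{14161}{12996} \approx 1.0896$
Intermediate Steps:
$t = -4$ ($t = -7 + \frac{1}{2} \cdot 6 = -7 + 3 = -4$)
$o{\left(I \right)} = \frac{1}{-4 + I}$ ($o{\left(I \right)} = \frac{1}{I - 4} = \frac{1}{-4 + I}$)
$C = - \frac{119}{114}$ ($C = \frac{\left(-2 - 4\right) + \frac{1}{-4 + \frac{1}{3 + 2}}}{6} = \frac{-6 + \frac{1}{-4 + \frac{1}{5}}}{6} = \frac{-6 + \frac{1}{- \frac{19}{5}}}{6} = \frac{-6 - \frac{5}{19}}{6} = \frac{1}{6} \left(- \frac{119}{19}\right) = - \frac{119}{114} \approx -1.0439$)
$\left(\left(\left(-1 - 5\right) - -6\right) + C\right)^{2} = \left(\left(\left(-1 - 5\right) - -6\right) - \frac{119}{114}\right)^{2} = \left(\left(-6 + 6\right) - \frac{119}{114}\right)^{2} = \left(0 - \frac{119}{114}\right)^{2} = \left(- \frac{119}{114}\right)^{2} = \frac{14161}{12996}$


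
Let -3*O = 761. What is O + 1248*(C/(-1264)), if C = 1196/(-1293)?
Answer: -25818001/102147 ≈ -252.75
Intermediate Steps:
O = -761/3 (O = -⅓*761 = -761/3 ≈ -253.67)
C = -1196/1293 (C = 1196*(-1/1293) = -1196/1293 ≈ -0.92498)
O + 1248*(C/(-1264)) = -761/3 + 1248*(-1196/1293/(-1264)) = -761/3 + 1248*(-1196/1293*(-1/1264)) = -761/3 + 1248*(299/408588) = -761/3 + 31096/34049 = -25818001/102147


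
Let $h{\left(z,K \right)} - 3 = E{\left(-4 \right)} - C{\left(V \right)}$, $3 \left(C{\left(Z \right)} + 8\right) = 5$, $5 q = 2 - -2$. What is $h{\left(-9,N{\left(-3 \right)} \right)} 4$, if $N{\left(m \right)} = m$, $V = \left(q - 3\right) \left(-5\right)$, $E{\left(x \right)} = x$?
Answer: $\frac{64}{3} \approx 21.333$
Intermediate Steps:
$q = \frac{4}{5}$ ($q = \frac{2 - -2}{5} = \frac{2 + 2}{5} = \frac{1}{5} \cdot 4 = \frac{4}{5} \approx 0.8$)
$V = 11$ ($V = \left(\frac{4}{5} - 3\right) \left(-5\right) = \left(- \frac{11}{5}\right) \left(-5\right) = 11$)
$C{\left(Z \right)} = - \frac{19}{3}$ ($C{\left(Z \right)} = -8 + \frac{1}{3} \cdot 5 = -8 + \frac{5}{3} = - \frac{19}{3}$)
$h{\left(z,K \right)} = \frac{16}{3}$ ($h{\left(z,K \right)} = 3 - - \frac{7}{3} = 3 + \left(-4 + \frac{19}{3}\right) = 3 + \frac{7}{3} = \frac{16}{3}$)
$h{\left(-9,N{\left(-3 \right)} \right)} 4 = \frac{16}{3} \cdot 4 = \frac{64}{3}$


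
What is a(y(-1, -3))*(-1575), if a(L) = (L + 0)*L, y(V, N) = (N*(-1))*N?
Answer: -127575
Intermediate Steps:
y(V, N) = -N² (y(V, N) = (-N)*N = -N²)
a(L) = L² (a(L) = L*L = L²)
a(y(-1, -3))*(-1575) = (-1*(-3)²)²*(-1575) = (-1*9)²*(-1575) = (-9)²*(-1575) = 81*(-1575) = -127575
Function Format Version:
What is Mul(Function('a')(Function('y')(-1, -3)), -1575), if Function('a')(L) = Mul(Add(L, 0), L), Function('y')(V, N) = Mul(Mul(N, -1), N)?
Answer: -127575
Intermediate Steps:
Function('y')(V, N) = Mul(-1, Pow(N, 2)) (Function('y')(V, N) = Mul(Mul(-1, N), N) = Mul(-1, Pow(N, 2)))
Function('a')(L) = Pow(L, 2) (Function('a')(L) = Mul(L, L) = Pow(L, 2))
Mul(Function('a')(Function('y')(-1, -3)), -1575) = Mul(Pow(Mul(-1, Pow(-3, 2)), 2), -1575) = Mul(Pow(Mul(-1, 9), 2), -1575) = Mul(Pow(-9, 2), -1575) = Mul(81, -1575) = -127575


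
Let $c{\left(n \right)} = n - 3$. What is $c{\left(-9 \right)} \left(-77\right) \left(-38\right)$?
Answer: $-35112$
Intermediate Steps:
$c{\left(n \right)} = -3 + n$
$c{\left(-9 \right)} \left(-77\right) \left(-38\right) = \left(-3 - 9\right) \left(-77\right) \left(-38\right) = \left(-12\right) \left(-77\right) \left(-38\right) = 924 \left(-38\right) = -35112$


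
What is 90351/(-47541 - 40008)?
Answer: -30117/29183 ≈ -1.0320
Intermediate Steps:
90351/(-47541 - 40008) = 90351/(-87549) = 90351*(-1/87549) = -30117/29183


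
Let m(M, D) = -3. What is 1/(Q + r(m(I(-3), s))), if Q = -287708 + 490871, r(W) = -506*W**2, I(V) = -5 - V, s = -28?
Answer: 1/198609 ≈ 5.0350e-6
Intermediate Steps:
Q = 203163
1/(Q + r(m(I(-3), s))) = 1/(203163 - 506*(-3)**2) = 1/(203163 - 506*9) = 1/(203163 - 4554) = 1/198609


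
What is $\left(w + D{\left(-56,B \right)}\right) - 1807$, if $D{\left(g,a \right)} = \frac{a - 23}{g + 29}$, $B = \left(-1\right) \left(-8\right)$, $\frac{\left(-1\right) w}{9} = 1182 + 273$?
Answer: $- \frac{134113}{9} \approx -14901.0$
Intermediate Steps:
$w = -13095$ ($w = - 9 \left(1182 + 273\right) = \left(-9\right) 1455 = -13095$)
$B = 8$
$D{\left(g,a \right)} = \frac{-23 + a}{29 + g}$
$\left(w + D{\left(-56,B \right)}\right) - 1807 = \left(-13095 + \frac{-23 + 8}{29 - 56}\right) - 1807 = \left(-13095 + \frac{1}{-27} \left(-15\right)\right) - 1807 = \left(-13095 - - \frac{5}{9}\right) - 1807 = \left(-13095 + \frac{5}{9}\right) - 1807 = - \frac{117850}{9} - 1807 = - \frac{134113}{9}$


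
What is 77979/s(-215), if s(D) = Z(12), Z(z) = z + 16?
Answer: 77979/28 ≈ 2785.0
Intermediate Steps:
Z(z) = 16 + z
s(D) = 28 (s(D) = 16 + 12 = 28)
77979/s(-215) = 77979/28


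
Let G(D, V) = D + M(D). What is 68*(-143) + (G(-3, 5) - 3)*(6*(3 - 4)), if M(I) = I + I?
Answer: -9652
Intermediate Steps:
M(I) = 2*I
G(D, V) = 3*D (G(D, V) = D + 2*D = 3*D)
68*(-143) + (G(-3, 5) - 3)*(6*(3 - 4)) = 68*(-143) + (3*(-3) - 3)*(6*(3 - 4)) = -9724 + (-9 - 3)*(6*(-1)) = -9724 - 12*(-6) = -9724 + 72 = -9652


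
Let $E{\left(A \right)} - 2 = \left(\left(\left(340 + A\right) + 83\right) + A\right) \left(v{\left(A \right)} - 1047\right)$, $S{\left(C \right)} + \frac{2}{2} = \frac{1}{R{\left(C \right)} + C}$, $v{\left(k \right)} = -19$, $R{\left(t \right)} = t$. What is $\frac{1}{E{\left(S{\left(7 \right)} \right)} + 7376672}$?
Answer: $\frac{7}{48494150} \approx 1.4435 \cdot 10^{-7}$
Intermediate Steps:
$S{\left(C \right)} = -1 + \frac{1}{2 C}$ ($S{\left(C \right)} = -1 + \frac{1}{C + C} = -1 + \frac{1}{2 C}$)
$E{\left(A \right)} = -450916 - 2132 A$ ($E{\left(A \right)} = 2 + \left(\left(\left(340 + A\right) + 83\right) + A\right) \left(-19 - 1047\right) = 2 + \left(\left(423 + A\right) + A\right) \left(-1066\right) = 2 + \left(423 + 2 A\right) \left(-1066\right) = 2 - \left(450918 + 2132 A\right) = -450916 - 2132 A$)
$\frac{1}{E{\left(S{\left(7 \right)} \right)} + 7376672} = \frac{1}{\left(-450916 - 2132 \frac{\frac{1}{2} - 7}{7}\right) + 7376672} = \frac{1}{\left(-450916 - 2132 \cdot \frac{1}{7} \left(- \frac{13}{2}\right)\right) + 7376672} = \frac{1}{\left(-450916 - - \frac{13858}{7}\right) + 7376672} = \frac{1}{\left(-450916 + \frac{13858}{7}\right) + 7376672} = \frac{1}{- \frac{3142554}{7} + 7376672} = \frac{1}{\frac{48494150}{7}} = \frac{7}{48494150}$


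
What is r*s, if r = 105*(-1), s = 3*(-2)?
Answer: 630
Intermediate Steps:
s = -6
r = -105
r*s = -105*(-6) = 630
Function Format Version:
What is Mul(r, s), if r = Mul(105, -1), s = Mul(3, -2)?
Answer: 630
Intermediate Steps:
s = -6
r = -105
Mul(r, s) = Mul(-105, -6) = 630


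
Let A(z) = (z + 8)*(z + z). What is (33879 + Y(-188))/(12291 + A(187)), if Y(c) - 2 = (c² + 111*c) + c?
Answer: 48169/85221 ≈ 0.56522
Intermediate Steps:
A(z) = 2*z*(8 + z) (A(z) = (8 + z)*(2*z) = 2*z*(8 + z))
Y(c) = 2 + c² + 112*c (Y(c) = 2 + ((c² + 111*c) + c) = 2 + (c² + 112*c) = 2 + c² + 112*c)
(33879 + Y(-188))/(12291 + A(187)) = (33879 + (2 + (-188)² + 112*(-188)))/(12291 + 2*187*(8 + 187)) = (33879 + (2 + 35344 - 21056))/(12291 + 2*187*195) = (33879 + 14290)/(12291 + 72930) = 48169/85221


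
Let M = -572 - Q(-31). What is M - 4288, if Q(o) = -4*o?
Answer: -4984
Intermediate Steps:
M = -696 (M = -572 - (-4)*(-31) = -572 - 1*124 = -572 - 124 = -696)
M - 4288 = -696 - 4288 = -4984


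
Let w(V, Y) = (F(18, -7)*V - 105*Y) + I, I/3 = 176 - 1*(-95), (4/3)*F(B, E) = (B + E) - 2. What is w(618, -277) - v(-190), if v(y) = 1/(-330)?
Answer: 5621468/165 ≈ 34070.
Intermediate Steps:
F(B, E) = -3/2 + 3*B/4 + 3*E/4 (F(B, E) = 3*((B + E) - 2)/4 = 3*(-2 + B + E)/4 = -3/2 + 3*B/4 + 3*E/4)
I = 813 (I = 3*(176 - 1*(-95)) = 3*(176 + 95) = 3*271 = 813)
w(V, Y) = 813 - 105*Y + 27*V/4 (w(V, Y) = ((-3/2 + (3/4)*18 + (3/4)*(-7))*V - 105*Y) + 813 = ((-3/2 + 27/2 - 21/4)*V - 105*Y) + 813 = (27*V/4 - 105*Y) + 813 = (-105*Y + 27*V/4) + 813 = 813 - 105*Y + 27*V/4)
v(y) = -1/330
w(618, -277) - v(-190) = (813 - 105*(-277) + (27/4)*618) - 1*(-1/330) = (813 + 29085 + 8343/2) + 1/330 = 68139/2 + 1/330 = 5621468/165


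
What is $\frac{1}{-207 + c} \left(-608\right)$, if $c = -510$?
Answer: $\frac{608}{717} \approx 0.84798$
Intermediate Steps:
$\frac{1}{-207 + c} \left(-608\right) = \frac{1}{-207 - 510} \left(-608\right) = \frac{1}{-717} \left(-608\right) = \left(- \frac{1}{717}\right) \left(-608\right) = \frac{608}{717}$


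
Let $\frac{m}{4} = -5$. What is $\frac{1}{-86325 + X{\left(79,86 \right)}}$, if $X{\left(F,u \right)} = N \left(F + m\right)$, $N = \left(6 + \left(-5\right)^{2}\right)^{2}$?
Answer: $- \frac{1}{29626} \approx -3.3754 \cdot 10^{-5}$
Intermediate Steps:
$m = -20$ ($m = 4 \left(-5\right) = -20$)
$N = 961$ ($N = \left(6 + 25\right)^{2} = 31^{2} = 961$)
$X{\left(F,u \right)} = -19220 + 961 F$ ($X{\left(F,u \right)} = 961 \left(F - 20\right) = 961 \left(-20 + F\right) = -19220 + 961 F$)
$\frac{1}{-86325 + X{\left(79,86 \right)}} = \frac{1}{-86325 + \left(-19220 + 961 \cdot 79\right)} = \frac{1}{-86325 + \left(-19220 + 75919\right)} = \frac{1}{-86325 + 56699} = \frac{1}{-29626} = - \frac{1}{29626}$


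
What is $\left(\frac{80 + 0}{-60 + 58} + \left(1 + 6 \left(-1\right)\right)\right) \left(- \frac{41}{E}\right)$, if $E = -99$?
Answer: $- \frac{205}{11} \approx -18.636$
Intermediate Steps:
$\left(\frac{80 + 0}{-60 + 58} + \left(1 + 6 \left(-1\right)\right)\right) \left(- \frac{41}{E}\right) = \left(\frac{80 + 0}{-60 + 58} + \left(1 + 6 \left(-1\right)\right)\right) \left(- \frac{41}{-99}\right) = \left(\frac{80}{-2} + \left(1 - 6\right)\right) \left(\left(-41\right) \left(- \frac{1}{99}\right)\right) = \left(80 \left(- \frac{1}{2}\right) - 5\right) \frac{41}{99} = \left(-40 - 5\right) \frac{41}{99} = \left(-45\right) \frac{41}{99} = - \frac{205}{11}$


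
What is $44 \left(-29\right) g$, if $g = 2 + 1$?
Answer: $-3828$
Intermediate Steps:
$g = 3$
$44 \left(-29\right) g = 44 \left(-29\right) 3 = \left(-1276\right) 3 = -3828$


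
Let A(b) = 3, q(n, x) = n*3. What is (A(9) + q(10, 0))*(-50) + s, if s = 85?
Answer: -1565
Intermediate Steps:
q(n, x) = 3*n
(A(9) + q(10, 0))*(-50) + s = (3 + 3*10)*(-50) + 85 = (3 + 30)*(-50) + 85 = 33*(-50) + 85 = -1650 + 85 = -1565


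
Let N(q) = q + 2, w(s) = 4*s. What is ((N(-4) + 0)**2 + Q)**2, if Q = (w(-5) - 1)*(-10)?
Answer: 45796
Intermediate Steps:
N(q) = 2 + q
Q = 210 (Q = (4*(-5) - 1)*(-10) = (-20 - 1)*(-10) = -21*(-10) = 210)
((N(-4) + 0)**2 + Q)**2 = (((2 - 4) + 0)**2 + 210)**2 = ((-2 + 0)**2 + 210)**2 = ((-2)**2 + 210)**2 = (4 + 210)**2 = 214**2 = 45796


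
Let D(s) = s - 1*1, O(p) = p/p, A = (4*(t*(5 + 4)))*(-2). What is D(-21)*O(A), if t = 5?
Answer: -22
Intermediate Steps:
A = -360 (A = (4*(5*(5 + 4)))*(-2) = (4*(5*9))*(-2) = (4*45)*(-2) = 180*(-2) = -360)
O(p) = 1
D(s) = -1 + s (D(s) = s - 1 = -1 + s)
D(-21)*O(A) = (-1 - 21)*1 = -22*1 = -22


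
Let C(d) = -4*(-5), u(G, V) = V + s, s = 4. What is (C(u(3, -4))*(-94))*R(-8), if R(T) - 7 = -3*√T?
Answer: -13160 + 11280*I*√2 ≈ -13160.0 + 15952.0*I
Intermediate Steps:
R(T) = 7 - 3*√T
u(G, V) = 4 + V (u(G, V) = V + 4 = 4 + V)
C(d) = 20
(C(u(3, -4))*(-94))*R(-8) = (20*(-94))*(7 - 6*I*√2) = -1880*(7 - 6*I*√2) = -13160 + 11280*I*√2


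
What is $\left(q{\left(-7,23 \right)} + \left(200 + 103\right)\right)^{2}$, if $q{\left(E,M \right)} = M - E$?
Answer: $110889$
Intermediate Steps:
$\left(q{\left(-7,23 \right)} + \left(200 + 103\right)\right)^{2} = \left(\left(23 - -7\right) + \left(200 + 103\right)\right)^{2} = \left(\left(23 + 7\right) + 303\right)^{2} = \left(30 + 303\right)^{2} = 333^{2} = 110889$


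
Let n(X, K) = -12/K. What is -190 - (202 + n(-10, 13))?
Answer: -5084/13 ≈ -391.08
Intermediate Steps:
-190 - (202 + n(-10, 13)) = -190 - (202 - 12/13) = -190 - 1*2614/13 = -190 - 2614/13 = -5084/13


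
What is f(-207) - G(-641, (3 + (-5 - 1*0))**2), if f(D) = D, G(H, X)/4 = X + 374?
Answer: -1719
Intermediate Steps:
G(H, X) = 1496 + 4*X (G(H, X) = 4*(X + 374) = 4*(374 + X) = 1496 + 4*X)
f(-207) - G(-641, (3 + (-5 - 1*0))**2) = -207 - (1496 + 4*(3 + (-5 - 1*0))**2) = -207 - (1496 + 4*(3 + (-5 + 0))**2) = -207 - (1496 + 4*(3 - 5)**2) = -207 - (1496 + 4*(-2)**2) = -207 - (1496 + 4*4) = -207 - (1496 + 16) = -207 - 1*1512 = -207 - 1512 = -1719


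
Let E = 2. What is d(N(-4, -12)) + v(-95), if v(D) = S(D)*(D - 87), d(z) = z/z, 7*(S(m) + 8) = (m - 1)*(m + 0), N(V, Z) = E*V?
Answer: -235663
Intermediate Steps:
N(V, Z) = 2*V
S(m) = -8 + m*(-1 + m)/7 (S(m) = -8 + ((m - 1)*(m + 0))/7 = -8 + ((-1 + m)*m)/7 = -8 + (m*(-1 + m))/7 = -8 + m*(-1 + m)/7)
d(z) = 1
v(D) = (-87 + D)*(-8 - D/7 + D²/7) (v(D) = (-8 - D/7 + D²/7)*(D - 87) = (-8 - D/7 + D²/7)*(-87 + D) = (-87 + D)*(-8 - D/7 + D²/7))
d(N(-4, -12)) + v(-95) = 1 - (-87 - 95)*(56 - 95 - 1*(-95)²)/7 = 1 - ⅐*(-182)*(56 - 95 - 1*9025) = 1 - ⅐*(-182)*(56 - 95 - 9025) = 1 - ⅐*(-182)*(-9064) = 1 - 235664 = -235663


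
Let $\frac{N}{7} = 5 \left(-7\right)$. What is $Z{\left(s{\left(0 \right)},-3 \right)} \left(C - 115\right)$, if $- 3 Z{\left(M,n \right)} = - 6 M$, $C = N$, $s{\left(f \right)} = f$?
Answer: $0$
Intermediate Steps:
$N = -245$ ($N = 7 \cdot 5 \left(-7\right) = 7 \left(-35\right) = -245$)
$C = -245$
$Z{\left(M,n \right)} = 2 M$ ($Z{\left(M,n \right)} = - \frac{\left(-6\right) M}{3} = 2 M$)
$Z{\left(s{\left(0 \right)},-3 \right)} \left(C - 115\right) = 2 \cdot 0 \left(-245 - 115\right) = 0 \left(-360\right) = 0$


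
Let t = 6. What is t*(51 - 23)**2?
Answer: 4704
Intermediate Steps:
t*(51 - 23)**2 = 6*(51 - 23)**2 = 6*28**2 = 6*784 = 4704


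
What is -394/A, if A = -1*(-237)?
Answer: -394/237 ≈ -1.6624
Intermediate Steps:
A = 237
-394/A = -394/237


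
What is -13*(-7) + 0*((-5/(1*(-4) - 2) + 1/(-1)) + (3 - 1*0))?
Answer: 91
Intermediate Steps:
-13*(-7) + 0*((-5/(1*(-4) - 2) + 1/(-1)) + (3 - 1*0)) = 91 + 0*((-5/(-4 - 2) + 1*(-1)) + (3 + 0)) = 91 + 0*((-5/(-6) - 1) + 3) = 91 + 0*((-5*(-⅙) - 1) + 3) = 91 + 0*((⅚ - 1) + 3) = 91 + 0*(-⅙ + 3) = 91 + 0*(17/6) = 91 + 0 = 91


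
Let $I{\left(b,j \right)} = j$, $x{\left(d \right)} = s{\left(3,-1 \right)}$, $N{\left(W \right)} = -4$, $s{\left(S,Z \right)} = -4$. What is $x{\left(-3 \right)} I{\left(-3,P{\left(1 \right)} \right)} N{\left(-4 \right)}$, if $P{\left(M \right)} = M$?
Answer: $16$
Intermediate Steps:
$x{\left(d \right)} = -4$
$x{\left(-3 \right)} I{\left(-3,P{\left(1 \right)} \right)} N{\left(-4 \right)} = \left(-4\right) 1 \left(-4\right) = \left(-4\right) \left(-4\right) = 16$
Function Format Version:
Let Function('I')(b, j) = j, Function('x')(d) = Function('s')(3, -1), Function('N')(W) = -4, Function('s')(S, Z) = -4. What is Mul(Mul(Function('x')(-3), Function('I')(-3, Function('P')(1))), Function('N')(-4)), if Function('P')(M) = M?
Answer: 16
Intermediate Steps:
Function('x')(d) = -4
Mul(Mul(Function('x')(-3), Function('I')(-3, Function('P')(1))), Function('N')(-4)) = Mul(Mul(-4, 1), -4) = Mul(-4, -4) = 16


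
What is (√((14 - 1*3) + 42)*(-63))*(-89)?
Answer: 5607*√53 ≈ 40820.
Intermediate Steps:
(√((14 - 1*3) + 42)*(-63))*(-89) = (√((14 - 3) + 42)*(-63))*(-89) = (√(11 + 42)*(-63))*(-89) = (√53*(-63))*(-89) = -63*√53*(-89) = 5607*√53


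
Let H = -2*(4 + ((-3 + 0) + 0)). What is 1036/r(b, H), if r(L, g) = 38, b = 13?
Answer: 518/19 ≈ 27.263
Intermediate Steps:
H = -2 (H = -2*(4 + (-3 + 0)) = -2*(4 - 3) = -2*1 = -2)
1036/r(b, H) = 1036/38 = 1036*(1/38) = 518/19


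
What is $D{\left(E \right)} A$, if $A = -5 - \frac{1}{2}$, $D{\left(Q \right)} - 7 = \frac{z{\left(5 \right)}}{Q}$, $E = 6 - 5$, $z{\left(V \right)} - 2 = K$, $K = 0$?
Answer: $- \frac{99}{2} \approx -49.5$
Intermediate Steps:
$z{\left(V \right)} = 2$ ($z{\left(V \right)} = 2 + 0 = 2$)
$E = 1$ ($E = 6 - 5 = 1$)
$D{\left(Q \right)} = 7 + \frac{2}{Q}$
$A = - \frac{11}{2}$ ($A = -5 - \frac{1}{2} = - \frac{11}{2} \approx -5.5$)
$D{\left(E \right)} A = \left(7 + \frac{2}{1}\right) \left(- \frac{11}{2}\right) = \left(7 + 2 \cdot 1\right) \left(- \frac{11}{2}\right) = \left(7 + 2\right) \left(- \frac{11}{2}\right) = 9 \left(- \frac{11}{2}\right) = - \frac{99}{2}$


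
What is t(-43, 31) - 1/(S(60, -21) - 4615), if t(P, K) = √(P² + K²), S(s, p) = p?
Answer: 1/4636 + √2810 ≈ 53.010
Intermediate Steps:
t(P, K) = √(K² + P²)
t(-43, 31) - 1/(S(60, -21) - 4615) = √(31² + (-43)²) - 1/(-21 - 4615) = √(961 + 1849) - 1/(-4636) = √2810 - 1*(-1/4636) = √2810 + 1/4636 = 1/4636 + √2810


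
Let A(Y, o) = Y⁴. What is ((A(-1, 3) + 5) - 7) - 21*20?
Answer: -421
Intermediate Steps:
((A(-1, 3) + 5) - 7) - 21*20 = (((-1)⁴ + 5) - 7) - 21*20 = ((1 + 5) - 7) - 420 = (6 - 7) - 420 = -1 - 420 = -421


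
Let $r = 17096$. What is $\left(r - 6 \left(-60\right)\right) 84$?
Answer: $1466304$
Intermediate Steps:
$\left(r - 6 \left(-60\right)\right) 84 = \left(17096 - 6 \left(-60\right)\right) 84 = \left(17096 - -360\right) 84 = \left(17096 + 360\right) 84 = 17456 \cdot 84 = 1466304$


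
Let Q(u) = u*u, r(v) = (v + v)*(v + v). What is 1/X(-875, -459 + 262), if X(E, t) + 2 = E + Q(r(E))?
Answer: 1/9378906249123 ≈ 1.0662e-13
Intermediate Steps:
r(v) = 4*v**2 (r(v) = (2*v)*(2*v) = 4*v**2)
Q(u) = u**2
X(E, t) = -2 + E + 16*E**4 (X(E, t) = -2 + (E + (4*E**2)**2) = -2 + (E + 16*E**4) = -2 + E + 16*E**4)
1/X(-875, -459 + 262) = 1/(-2 - 875 + 16*(-875)**4) = 1/(-2 - 875 + 16*586181640625) = 1/(-2 - 875 + 9378906250000) = 1/9378906249123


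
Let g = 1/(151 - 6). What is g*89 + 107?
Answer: 15604/145 ≈ 107.61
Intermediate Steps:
g = 1/145 ≈ 0.0068966
g*89 + 107 = (1/145)*89 + 107 = 89/145 + 107 = 15604/145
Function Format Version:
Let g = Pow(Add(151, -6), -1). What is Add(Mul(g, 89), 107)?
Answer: Rational(15604, 145) ≈ 107.61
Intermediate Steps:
g = Rational(1, 145) (g = Pow(145, -1) = Rational(1, 145) ≈ 0.0068966)
Add(Mul(g, 89), 107) = Add(Mul(Rational(1, 145), 89), 107) = Add(Rational(89, 145), 107) = Rational(15604, 145)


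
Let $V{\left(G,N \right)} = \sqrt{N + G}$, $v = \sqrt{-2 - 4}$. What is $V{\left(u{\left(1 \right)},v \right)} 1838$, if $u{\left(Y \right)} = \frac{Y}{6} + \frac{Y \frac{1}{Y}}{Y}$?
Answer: $\frac{919 \sqrt{42 + 36 i \sqrt{6}}}{3} \approx 2560.0 + 1616.2 i$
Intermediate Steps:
$v = i \sqrt{6}$ ($v = \sqrt{-6} = i \sqrt{6} \approx 2.4495 i$)
$u{\left(Y \right)} = \frac{1}{Y} + \frac{Y}{6}$ ($u{\left(Y \right)} = Y \frac{1}{6} + 1 \frac{1}{Y} = \frac{Y}{6} + \frac{1}{Y} = \frac{1}{Y} + \frac{Y}{6}$)
$V{\left(G,N \right)} = \sqrt{G + N}$
$V{\left(u{\left(1 \right)},v \right)} 1838 = \sqrt{\left(1^{-1} + \frac{1}{6} \cdot 1\right) + i \sqrt{6}} \cdot 1838 = \sqrt{\left(1 + \frac{1}{6}\right) + i \sqrt{6}} \cdot 1838 = \sqrt{\frac{7}{6} + i \sqrt{6}} \cdot 1838 = 1838 \sqrt{\frac{7}{6} + i \sqrt{6}}$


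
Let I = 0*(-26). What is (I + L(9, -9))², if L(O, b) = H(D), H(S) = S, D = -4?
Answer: 16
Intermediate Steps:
I = 0
L(O, b) = -4
(I + L(9, -9))² = (0 - 4)² = (-4)² = 16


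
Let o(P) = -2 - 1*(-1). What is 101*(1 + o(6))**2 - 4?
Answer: -4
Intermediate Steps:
o(P) = -1 (o(P) = -2 + 1 = -1)
101*(1 + o(6))**2 - 4 = 101*(1 - 1)**2 - 4 = 101*0**2 - 4 = 101*0 - 4 = 0 - 4 = -4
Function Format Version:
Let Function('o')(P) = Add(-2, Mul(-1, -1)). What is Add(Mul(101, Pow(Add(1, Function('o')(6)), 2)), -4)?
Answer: -4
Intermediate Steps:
Function('o')(P) = -1 (Function('o')(P) = Add(-2, 1) = -1)
Add(Mul(101, Pow(Add(1, Function('o')(6)), 2)), -4) = Add(Mul(101, Pow(Add(1, -1), 2)), -4) = Add(Mul(101, Pow(0, 2)), -4) = Add(Mul(101, 0), -4) = Add(0, -4) = -4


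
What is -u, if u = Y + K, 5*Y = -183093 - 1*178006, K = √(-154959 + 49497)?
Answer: 361099/5 - 9*I*√1302 ≈ 72220.0 - 324.75*I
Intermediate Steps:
K = 9*I*√1302 (K = √(-105462) = 9*I*√1302 ≈ 324.75*I)
Y = -361099/5 (Y = (-183093 - 1*178006)/5 = (-183093 - 178006)/5 = (⅕)*(-361099) = -361099/5 ≈ -72220.)
u = -361099/5 + 9*I*√1302 ≈ -72220.0 + 324.75*I
-u = -(-361099/5 + 9*I*√1302) = 361099/5 - 9*I*√1302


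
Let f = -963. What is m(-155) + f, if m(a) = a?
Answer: -1118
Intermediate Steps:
m(-155) + f = -155 - 963 = -1118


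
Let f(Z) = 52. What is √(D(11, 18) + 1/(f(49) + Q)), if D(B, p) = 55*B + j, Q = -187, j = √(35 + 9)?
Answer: √(1225110 + 4050*√11)/45 ≈ 24.731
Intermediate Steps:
j = 2*√11 (j = √44 = 2*√11 ≈ 6.6332)
D(B, p) = 2*√11 + 55*B (D(B, p) = 55*B + 2*√11 = 2*√11 + 55*B)
√(D(11, 18) + 1/(f(49) + Q)) = √((2*√11 + 55*11) + 1/(52 - 187)) = √((2*√11 + 605) + 1/(-135)) = √((605 + 2*√11) - 1/135) = √(81674/135 + 2*√11)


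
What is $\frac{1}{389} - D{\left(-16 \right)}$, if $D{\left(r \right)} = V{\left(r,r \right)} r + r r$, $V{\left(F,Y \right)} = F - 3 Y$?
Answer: $\frac{99585}{389} \approx 256.0$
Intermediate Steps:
$D{\left(r \right)} = - r^{2}$ ($D{\left(r \right)} = \left(r - 3 r\right) r + r r = - 2 r r + r^{2} = - 2 r^{2} + r^{2} = - r^{2}$)
$\frac{1}{389} - D{\left(-16 \right)} = \frac{1}{389} - - \left(-16\right)^{2} = \frac{1}{389} - \left(-1\right) 256 = \frac{1}{389} - -256 = \frac{1}{389} + 256 = \frac{99585}{389}$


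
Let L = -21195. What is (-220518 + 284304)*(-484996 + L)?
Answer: -32287899126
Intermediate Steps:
(-220518 + 284304)*(-484996 + L) = (-220518 + 284304)*(-484996 - 21195) = 63786*(-506191) = -32287899126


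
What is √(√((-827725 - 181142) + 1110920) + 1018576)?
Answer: √(1018576 + √102053) ≈ 1009.4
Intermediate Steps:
√(√((-827725 - 181142) + 1110920) + 1018576) = √(√(-1008867 + 1110920) + 1018576) = √(√102053 + 1018576) = √(1018576 + √102053)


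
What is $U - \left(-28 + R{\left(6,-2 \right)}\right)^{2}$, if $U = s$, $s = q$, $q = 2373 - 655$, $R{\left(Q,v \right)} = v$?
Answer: $818$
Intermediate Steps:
$q = 1718$
$s = 1718$
$U = 1718$
$U - \left(-28 + R{\left(6,-2 \right)}\right)^{2} = 1718 - \left(-28 - 2\right)^{2} = 1718 - \left(-30\right)^{2} = 1718 - 900 = 818$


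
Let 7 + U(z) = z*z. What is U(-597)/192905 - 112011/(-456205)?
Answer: 36839971273/17600845105 ≈ 2.0931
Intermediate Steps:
U(z) = -7 + z² (U(z) = -7 + z*z = -7 + z²)
U(-597)/192905 - 112011/(-456205) = (-7 + (-597)²)/192905 - 112011/(-456205) = (-7 + 356409)*(1/192905) - 112011*(-1/456205) = 356402*(1/192905) + 112011/456205 = 356402/192905 + 112011/456205 = 36839971273/17600845105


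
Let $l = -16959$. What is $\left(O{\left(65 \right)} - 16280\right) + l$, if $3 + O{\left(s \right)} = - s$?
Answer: $-33307$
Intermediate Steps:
$O{\left(s \right)} = -3 - s$
$\left(O{\left(65 \right)} - 16280\right) + l = \left(\left(-3 - 65\right) - 16280\right) - 16959 = \left(-68 - 16280\right) - 16959 = -16348 - 16959 = -33307$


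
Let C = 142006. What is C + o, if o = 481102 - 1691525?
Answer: -1068417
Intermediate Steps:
o = -1210423
C + o = 142006 - 1210423 = -1068417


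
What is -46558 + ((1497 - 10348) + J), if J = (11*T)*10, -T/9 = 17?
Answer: -72239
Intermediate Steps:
T = -153 (T = -9*17 = -153)
J = -16830 (J = (11*(-153))*10 = -1683*10 = -16830)
-46558 + ((1497 - 10348) + J) = -46558 + ((1497 - 10348) - 16830) = -46558 + (-8851 - 16830) = -46558 - 25681 = -72239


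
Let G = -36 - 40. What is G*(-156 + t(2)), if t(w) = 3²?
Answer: 11172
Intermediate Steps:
G = -76
t(w) = 9
G*(-156 + t(2)) = -76*(-156 + 9) = -76*(-147) = 11172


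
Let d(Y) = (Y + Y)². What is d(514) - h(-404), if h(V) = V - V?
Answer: 1056784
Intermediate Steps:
h(V) = 0
d(Y) = 4*Y² (d(Y) = (2*Y)² = 4*Y²)
d(514) - h(-404) = 4*514² - 1*0 = 4*264196 + 0 = 1056784 + 0 = 1056784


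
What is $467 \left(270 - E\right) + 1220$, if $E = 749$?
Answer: $-222473$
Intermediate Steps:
$467 \left(270 - E\right) + 1220 = 467 \left(270 - 749\right) + 1220 = 467 \left(-479\right) + 1220 = -223693 + 1220 = -222473$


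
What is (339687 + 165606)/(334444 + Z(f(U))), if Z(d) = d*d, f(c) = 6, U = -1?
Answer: 505293/334480 ≈ 1.5107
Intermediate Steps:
Z(d) = d²
(339687 + 165606)/(334444 + Z(f(U))) = (339687 + 165606)/(334444 + 6²) = 505293/(334444 + 36) = 505293/334480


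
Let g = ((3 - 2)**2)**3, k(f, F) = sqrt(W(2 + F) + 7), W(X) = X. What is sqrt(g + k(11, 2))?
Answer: sqrt(1 + sqrt(11)) ≈ 2.0776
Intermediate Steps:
k(f, F) = sqrt(9 + F) (k(f, F) = sqrt((2 + F) + 7) = sqrt(9 + F))
g = 1 (g = (1**2)**3 = 1**3 = 1)
sqrt(g + k(11, 2)) = sqrt(1 + sqrt(9 + 2)) = sqrt(1 + sqrt(11))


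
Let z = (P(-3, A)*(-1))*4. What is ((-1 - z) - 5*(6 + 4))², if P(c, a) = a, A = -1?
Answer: 3025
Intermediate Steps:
z = 4 (z = -1*(-1)*4 = 1*4 = 4)
((-1 - z) - 5*(6 + 4))² = ((-1 - 1*4) - 5*(6 + 4))² = ((-1 - 4) - 5*10)² = (-5 - 50)² = (-55)² = 3025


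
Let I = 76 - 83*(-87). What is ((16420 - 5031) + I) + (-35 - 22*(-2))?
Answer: 18695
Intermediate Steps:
I = 7297 (I = 76 + 7221 = 7297)
((16420 - 5031) + I) + (-35 - 22*(-2)) = ((16420 - 5031) + 7297) + (-35 - 22*(-2)) = (11389 + 7297) + (-35 + 44) = 18686 + 9 = 18695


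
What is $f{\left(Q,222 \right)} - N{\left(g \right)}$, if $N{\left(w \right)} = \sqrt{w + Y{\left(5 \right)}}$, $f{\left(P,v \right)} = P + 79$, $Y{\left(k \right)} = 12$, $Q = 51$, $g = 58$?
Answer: $130 - \sqrt{70} \approx 121.63$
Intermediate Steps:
$f{\left(P,v \right)} = 79 + P$
$N{\left(w \right)} = \sqrt{12 + w}$ ($N{\left(w \right)} = \sqrt{w + 12} = \sqrt{12 + w}$)
$f{\left(Q,222 \right)} - N{\left(g \right)} = \left(79 + 51\right) - \sqrt{12 + 58} = 130 - \sqrt{70}$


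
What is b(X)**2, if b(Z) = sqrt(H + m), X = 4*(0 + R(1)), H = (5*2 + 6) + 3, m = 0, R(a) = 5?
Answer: 19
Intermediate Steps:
H = 19 (H = (10 + 6) + 3 = 16 + 3 = 19)
X = 20 (X = 4*(0 + 5) = 4*5 = 20)
b(Z) = sqrt(19) (b(Z) = sqrt(19 + 0) = sqrt(19))
b(X)**2 = (sqrt(19))**2 = 19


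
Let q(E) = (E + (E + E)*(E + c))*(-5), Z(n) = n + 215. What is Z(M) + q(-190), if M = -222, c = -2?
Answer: -363857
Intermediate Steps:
Z(n) = 215 + n
q(E) = -5*E - 10*E*(-2 + E) (q(E) = (E + (E + E)*(E - 2))*(-5) = (E + (2*E)*(-2 + E))*(-5) = (E + 2*E*(-2 + E))*(-5) = -5*E - 10*E*(-2 + E))
Z(M) + q(-190) = (215 - 222) + 5*(-190)*(3 - 2*(-190)) = -7 + 5*(-190)*(3 + 380) = -7 + 5*(-190)*383 = -7 - 363850 = -363857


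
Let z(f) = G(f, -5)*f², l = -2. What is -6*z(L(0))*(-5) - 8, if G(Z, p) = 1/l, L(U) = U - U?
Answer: -8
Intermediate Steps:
L(U) = 0
G(Z, p) = -½ (G(Z, p) = 1/(-2) = -½)
z(f) = -f²/2
-6*z(L(0))*(-5) - 8 = -6*(-½*0²)*(-5) - 8 = -6*(-½*0)*(-5) - 8 = -0*(-5) - 8 = -6*0 - 8 = 0 - 8 = -8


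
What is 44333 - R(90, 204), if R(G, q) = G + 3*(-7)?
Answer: 44264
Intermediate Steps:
R(G, q) = -21 + G (R(G, q) = G - 21 = -21 + G)
44333 - R(90, 204) = 44333 - (-21 + 90) = 44333 - 1*69 = 44333 - 69 = 44264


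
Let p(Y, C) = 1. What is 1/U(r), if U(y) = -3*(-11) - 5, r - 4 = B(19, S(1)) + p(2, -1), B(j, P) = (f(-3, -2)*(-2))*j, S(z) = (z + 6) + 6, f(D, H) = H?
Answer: 1/28 ≈ 0.035714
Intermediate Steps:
S(z) = 12 + z (S(z) = (6 + z) + 6 = 12 + z)
B(j, P) = 4*j (B(j, P) = (-2*(-2))*j = 4*j)
r = 81 (r = 4 + (4*19 + 1) = 4 + (76 + 1) = 4 + 77 = 81)
U(y) = 28 (U(y) = 33 - 5 = 28)
1/U(r) = 1/28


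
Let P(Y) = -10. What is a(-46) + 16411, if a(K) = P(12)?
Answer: 16401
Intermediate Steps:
a(K) = -10
a(-46) + 16411 = -10 + 16411 = 16401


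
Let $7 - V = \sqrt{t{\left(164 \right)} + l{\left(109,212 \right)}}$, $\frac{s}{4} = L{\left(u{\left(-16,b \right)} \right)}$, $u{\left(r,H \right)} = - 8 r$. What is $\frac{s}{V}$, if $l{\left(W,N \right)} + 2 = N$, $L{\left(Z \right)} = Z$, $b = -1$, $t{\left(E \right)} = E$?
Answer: $- \frac{3584}{325} - \frac{512 \sqrt{374}}{325} \approx -41.494$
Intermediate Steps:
$s = 512$ ($s = 4 \left(\left(-8\right) \left(-16\right)\right) = 4 \cdot 128 = 512$)
$l{\left(W,N \right)} = -2 + N$
$V = 7 - \sqrt{374}$ ($V = 7 - \sqrt{164 + \left(-2 + 212\right)} = 7 - \sqrt{164 + 210} = 7 - \sqrt{374} \approx -12.339$)
$\frac{s}{V} = \frac{512}{7 - \sqrt{374}}$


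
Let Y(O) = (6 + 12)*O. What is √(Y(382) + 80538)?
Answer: √87414 ≈ 295.66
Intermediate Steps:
Y(O) = 18*O
√(Y(382) + 80538) = √(18*382 + 80538) = √(6876 + 80538) = √87414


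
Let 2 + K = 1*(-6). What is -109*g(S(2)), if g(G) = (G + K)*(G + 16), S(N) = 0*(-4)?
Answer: 13952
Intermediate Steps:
S(N) = 0
K = -8 (K = -2 + 1*(-6) = -2 - 6 = -8)
g(G) = (-8 + G)*(16 + G) (g(G) = (G - 8)*(G + 16) = (-8 + G)*(16 + G))
-109*g(S(2)) = -109*(-128 + 0² + 8*0) = -109*(-128 + 0 + 0) = -109*(-128) = 13952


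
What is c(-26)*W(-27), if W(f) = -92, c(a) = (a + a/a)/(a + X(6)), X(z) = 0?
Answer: -1150/13 ≈ -88.462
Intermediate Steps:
c(a) = (1 + a)/a (c(a) = (a + a/a)/(a + 0) = (a + 1)/a = (1 + a)/a)
c(-26)*W(-27) = ((1 - 26)/(-26))*(-92) = -1/26*(-25)*(-92) = (25/26)*(-92) = -1150/13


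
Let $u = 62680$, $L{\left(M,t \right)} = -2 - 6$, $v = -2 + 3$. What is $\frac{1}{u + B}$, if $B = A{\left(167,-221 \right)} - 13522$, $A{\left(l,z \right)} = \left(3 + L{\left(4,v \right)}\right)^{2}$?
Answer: $\frac{1}{49183} \approx 2.0332 \cdot 10^{-5}$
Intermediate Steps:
$v = 1$
$L{\left(M,t \right)} = -8$ ($L{\left(M,t \right)} = -2 - 6 = -8$)
$A{\left(l,z \right)} = 25$ ($A{\left(l,z \right)} = \left(3 - 8\right)^{2} = \left(-5\right)^{2} = 25$)
$B = -13497$ ($B = 25 - 13522 = -13497$)
$\frac{1}{u + B} = \frac{1}{62680 - 13497} = \frac{1}{49183}$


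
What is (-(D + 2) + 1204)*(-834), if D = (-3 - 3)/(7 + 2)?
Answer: -1003024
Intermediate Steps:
D = -2/3 (D = -6/9 = -6*1/9 = -2/3 ≈ -0.66667)
(-(D + 2) + 1204)*(-834) = (-(-2/3 + 2) + 1204)*(-834) = (-1*4/3 + 1204)*(-834) = (-4/3 + 1204)*(-834) = (3608/3)*(-834) = -1003024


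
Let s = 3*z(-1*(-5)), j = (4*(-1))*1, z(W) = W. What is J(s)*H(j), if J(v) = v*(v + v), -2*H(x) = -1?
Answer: 225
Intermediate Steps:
j = -4 (j = -4*1 = -4)
H(x) = ½ (H(x) = -½*(-1) = ½)
s = 15 (s = 3*(-1*(-5)) = 3*5 = 15)
J(v) = 2*v² (J(v) = v*(2*v) = 2*v²)
J(s)*H(j) = (2*15²)*(½) = (2*225)*(½) = 450*(½) = 225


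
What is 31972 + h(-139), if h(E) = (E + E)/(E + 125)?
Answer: 223943/7 ≈ 31992.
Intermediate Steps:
h(E) = 2*E/(125 + E) (h(E) = (2*E)/(125 + E) = 2*E/(125 + E))
31972 + h(-139) = 31972 + 2*(-139)/(125 - 139) = 31972 + 2*(-139)/(-14) = 31972 + 2*(-139)*(-1/14) = 31972 + 139/7 = 223943/7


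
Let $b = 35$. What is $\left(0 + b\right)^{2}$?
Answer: $1225$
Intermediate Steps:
$\left(0 + b\right)^{2} = \left(0 + 35\right)^{2} = 35^{2} = 1225$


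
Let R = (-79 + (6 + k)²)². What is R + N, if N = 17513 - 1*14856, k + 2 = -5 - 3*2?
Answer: 3557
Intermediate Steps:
k = -13 (k = -2 + (-5 - 3*2) = -2 + (-5 - 6) = -2 - 11 = -13)
N = 2657 (N = 17513 - 14856 = 2657)
R = 900 (R = (-79 + (6 - 13)²)² = (-79 + (-7)²)² = (-79 + 49)² = (-30)² = 900)
R + N = 900 + 2657 = 3557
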